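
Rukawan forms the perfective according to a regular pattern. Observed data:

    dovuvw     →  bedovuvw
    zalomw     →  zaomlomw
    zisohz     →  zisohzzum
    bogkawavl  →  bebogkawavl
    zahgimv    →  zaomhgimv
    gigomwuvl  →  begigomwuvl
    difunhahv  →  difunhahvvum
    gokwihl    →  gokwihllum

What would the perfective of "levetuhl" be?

zahgimv and difunhahv both end in -v yet inflect differently (zaomhgimv, difunhahvvum), so the final letter is not what conditions the rule; the second-to-last letter is.
"levetuhl" has second-to-last letter 'h'. The stems whose second-to-last letter is 'h' (gokwihl → gokwihllum, zisohz → zisohzzum, difunhahv → difunhahvvum) double the final consonant and add -um.
So levetuhl → levetuhllum.

levetuhllum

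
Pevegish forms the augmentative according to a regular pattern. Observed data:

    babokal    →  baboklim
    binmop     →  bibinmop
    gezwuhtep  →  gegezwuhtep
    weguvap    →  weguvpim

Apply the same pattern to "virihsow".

vivirihsow

weguvap and gezwuhtep both end in -p yet inflect differently (weguvpim, gegezwuhtep), so the final letter is not what conditions the rule; the last vowel is.
"virihsow" has last vowel 'o'. The one such stem in the data (binmop → bibinmop) repeats the first consonant+vowel as a prefix (as does gezwuhtep), so the same rule applies.
So virihsow → vivirihsow.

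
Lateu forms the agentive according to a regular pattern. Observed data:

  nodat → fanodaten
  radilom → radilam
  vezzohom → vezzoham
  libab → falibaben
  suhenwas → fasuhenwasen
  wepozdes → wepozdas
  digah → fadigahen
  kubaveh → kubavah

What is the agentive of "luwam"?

"luwam" has last vowel 'a'. The stems whose last vowel is 'a' (suhenwas → fasuhenwasen, libab → falibaben, nodat → fanodaten) add fa- … -en around the stem.
The other pattern: stems whose last vowel is 'e' or 'o' change the last vowel to 'a'.
So luwam → faluwamen.

faluwamen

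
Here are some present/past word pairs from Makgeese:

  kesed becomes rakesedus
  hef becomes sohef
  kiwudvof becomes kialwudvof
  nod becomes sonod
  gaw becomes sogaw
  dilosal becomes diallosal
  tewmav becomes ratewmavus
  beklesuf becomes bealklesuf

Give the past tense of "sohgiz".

rasohgizus

nod and kesed both end in -d yet inflect differently (sonod, rakesedus), so the final letter is not what conditions the rule; the number of vowels is.
"sohgiz" has 2 vowels. The stems with 2 vowels (tewmav → ratewmavus, kesed → rakesedus) add ra- … -us around the stem.
So sohgiz → rasohgizus.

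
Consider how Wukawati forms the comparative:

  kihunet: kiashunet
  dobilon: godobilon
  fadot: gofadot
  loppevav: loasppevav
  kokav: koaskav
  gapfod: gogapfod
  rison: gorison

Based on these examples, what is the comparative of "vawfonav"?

fadot and kihunet both end in -t yet inflect differently (gofadot, kiashunet), so the final letter is not what conditions the rule; the last vowel is.
"vawfonav" has last vowel 'a'. The stems whose last vowel is 'a' (loppevav → loasppevav, kokav → koaskav) insert -as- after the first vowel.
The other pattern: stems whose last vowel is 'o' add the prefix go-.
So vawfonav → vaaswfonav.

vaaswfonav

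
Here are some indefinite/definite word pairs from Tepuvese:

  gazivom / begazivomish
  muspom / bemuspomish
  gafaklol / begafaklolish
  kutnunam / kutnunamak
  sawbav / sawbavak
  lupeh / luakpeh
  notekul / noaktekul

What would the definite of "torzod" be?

betorzodish

gazivom and kutnunam both end in -m yet inflect differently (begazivomish, kutnunamak), so the final letter is not what conditions the rule; the last vowel is.
"torzod" has last vowel 'o'. The stems whose last vowel is 'o' (gazivom → begazivomish, muspom → bemuspomish, gafaklol → begafaklolish) add be- … -ish around the stem.
The other patterns: stems whose last vowel is 'a' add -ak; stems whose last vowel is 'e' or 'u' insert -ak- after the first vowel.
So torzod → betorzodish.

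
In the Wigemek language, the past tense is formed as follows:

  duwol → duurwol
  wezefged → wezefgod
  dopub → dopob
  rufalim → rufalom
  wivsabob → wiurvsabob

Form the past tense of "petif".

wivsabob and dopub both end in -b yet inflect differently (wiurvsabob, dopob), so the final letter is not what conditions the rule; the last vowel is.
"petif" has last vowel 'i'. The one such stem in the data (rufalim → rufalom) changes the last vowel to 'o' (as do dopub, wezefged), so the same rule applies.
The other pattern: stems whose last vowel is 'o' insert -ur- after the first vowel.
So petif → petof.

petof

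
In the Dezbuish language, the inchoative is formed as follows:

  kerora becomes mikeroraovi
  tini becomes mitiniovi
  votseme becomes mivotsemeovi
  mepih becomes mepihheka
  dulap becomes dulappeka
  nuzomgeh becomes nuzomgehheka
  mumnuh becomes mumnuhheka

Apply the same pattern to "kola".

mikolaovi

"kola" ends in a vowel. The stems ending in a vowel (kerora → mikeroraovi, tini → mitiniovi, votseme → mivotsemeovi) add mi- … -ovi around the stem.
So kola → mikolaovi.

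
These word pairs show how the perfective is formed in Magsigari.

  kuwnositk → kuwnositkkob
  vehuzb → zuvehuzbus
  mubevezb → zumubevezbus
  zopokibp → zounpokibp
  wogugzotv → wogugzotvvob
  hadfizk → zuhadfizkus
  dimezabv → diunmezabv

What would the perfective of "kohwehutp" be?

"kohwehutp" has second-to-last letter 't'. The stems whose second-to-last letter is 't' (wogugzotv → wogugzotvvob, kuwnositk → kuwnositkkob) double the final consonant and add -ob.
The other patterns: stems whose second-to-last letter is 'b' insert -un- after the first vowel; stems whose second-to-last letter is 'z' add zu- … -us around the stem.
So kohwehutp → kohwehutppob.

kohwehutppob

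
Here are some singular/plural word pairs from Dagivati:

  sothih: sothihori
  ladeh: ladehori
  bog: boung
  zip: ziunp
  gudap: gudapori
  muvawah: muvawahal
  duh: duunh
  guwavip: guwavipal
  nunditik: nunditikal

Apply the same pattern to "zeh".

"zeh" has 1 vowel. The stems with 1 vowel (bog → boung, zip → ziunp, duh → duunh) insert -un- after the first vowel.
So zeh → zeunh.

zeunh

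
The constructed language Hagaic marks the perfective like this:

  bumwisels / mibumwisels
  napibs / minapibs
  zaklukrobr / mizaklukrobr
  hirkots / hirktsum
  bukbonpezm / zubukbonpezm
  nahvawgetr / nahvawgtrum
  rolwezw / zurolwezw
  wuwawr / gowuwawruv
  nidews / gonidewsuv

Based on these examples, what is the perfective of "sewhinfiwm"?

gosewhinfiwmuv

hirkots and nidews both end in -s yet inflect differently (hirktsum, gonidewsuv), so the final letter is not what conditions the rule; the second-to-last letter is.
"sewhinfiwm" has second-to-last letter 'w'. The stems whose second-to-last letter is 'w' (nidews → gonidewsuv, wuwawr → gowuwawruv) add go- … -uv around the stem.
The other patterns: stems whose second-to-last letter is 't' delete the last vowel and add -um; stems whose second-to-last letter is 'z' add the prefix zu-; stems whose second-to-last letter is 'b' or 'l' add the prefix mi-.
So sewhinfiwm → gosewhinfiwmuv.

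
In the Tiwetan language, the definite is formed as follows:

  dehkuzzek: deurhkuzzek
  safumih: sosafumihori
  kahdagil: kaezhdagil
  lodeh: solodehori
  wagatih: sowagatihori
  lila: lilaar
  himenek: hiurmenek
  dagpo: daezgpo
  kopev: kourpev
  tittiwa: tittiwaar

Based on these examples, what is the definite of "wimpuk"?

wiurmpuk

kopev and lodeh both have last vowel 'e' yet inflect differently (kourpev, solodehori), so the last vowel is not what conditions the rule; the final letter is.
"wimpuk" ends in -k. The stems ending in -k (himenek → hiurmenek, dehkuzzek → deurhkuzzek) insert -ur- after the first vowel.
So wimpuk → wiurmpuk.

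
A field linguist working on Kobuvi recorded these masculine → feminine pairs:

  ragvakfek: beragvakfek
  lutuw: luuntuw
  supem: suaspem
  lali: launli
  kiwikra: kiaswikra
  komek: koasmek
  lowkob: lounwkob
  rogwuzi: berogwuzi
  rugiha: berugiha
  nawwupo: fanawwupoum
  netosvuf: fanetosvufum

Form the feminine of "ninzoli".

faninzolium

rugiha and kiwikra both end in -a yet inflect differently (berugiha, kiaswikra), so the final letter is not what conditions the rule; the first letter is.
"ninzoli" begins with n-. The stems beginning with n- (netosvuf → fanetosvufum, nawwupo → fanawwupoum) add fa- … -um around the stem.
So ninzoli → faninzolium.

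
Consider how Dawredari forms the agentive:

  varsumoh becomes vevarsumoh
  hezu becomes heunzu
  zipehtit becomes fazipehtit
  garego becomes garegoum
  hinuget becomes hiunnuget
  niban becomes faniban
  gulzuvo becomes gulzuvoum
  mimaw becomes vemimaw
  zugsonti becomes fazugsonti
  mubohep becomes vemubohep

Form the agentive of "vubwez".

vevubwez

zipehtit and hinuget both end in -t yet inflect differently (fazipehtit, hiunnuget), so the final letter is not what conditions the rule; the first letter is.
"vubwez" begins with v-. The one such stem in the data (varsumoh → vevarsumoh) adds the prefix ve-, so the same rule applies.
The other patterns: stems beginning with n- or z- add the prefix fa-; stems beginning with g- add -um; stems beginning with h- insert -un- after the first vowel.
So vubwez → vevubwez.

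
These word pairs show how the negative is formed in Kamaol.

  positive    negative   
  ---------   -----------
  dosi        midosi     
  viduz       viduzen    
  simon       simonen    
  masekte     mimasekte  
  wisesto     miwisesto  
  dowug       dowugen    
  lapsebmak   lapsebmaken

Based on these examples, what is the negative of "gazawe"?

migazawe

"gazawe" ends in a vowel. The stems ending in a vowel (masekte → mimasekte, wisesto → miwisesto, dosi → midosi) add the prefix mi-.
So gazawe → migazawe.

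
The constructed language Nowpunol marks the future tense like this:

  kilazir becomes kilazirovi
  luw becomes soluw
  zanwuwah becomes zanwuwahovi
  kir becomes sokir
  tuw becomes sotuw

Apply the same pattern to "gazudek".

gazudekovi

"gazudek" has 3 vowels. The stems with 3 vowels (kilazir → kilazirovi, zanwuwah → zanwuwahovi) add -ovi.
The other pattern: stems with 1 vowel add the prefix so-.
So gazudek → gazudekovi.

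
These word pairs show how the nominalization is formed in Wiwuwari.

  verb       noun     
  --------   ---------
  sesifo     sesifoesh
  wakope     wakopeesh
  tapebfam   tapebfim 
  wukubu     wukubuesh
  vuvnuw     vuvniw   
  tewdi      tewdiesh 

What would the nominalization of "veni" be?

veniesh

wukubu and vuvnuw both have last vowel 'u' yet inflect differently (wukubuesh, vuvniw), so the last vowel is not what conditions the rule; whether the stem ends in a vowel or a consonant is.
"veni" ends in a vowel. The stems ending in a vowel (sesifo → sesifoesh, tewdi → tewdiesh, wakope → wakopeesh) add -esh.
The other pattern: stems ending in a consonant change the last vowel to 'i'.
So veni → veniesh.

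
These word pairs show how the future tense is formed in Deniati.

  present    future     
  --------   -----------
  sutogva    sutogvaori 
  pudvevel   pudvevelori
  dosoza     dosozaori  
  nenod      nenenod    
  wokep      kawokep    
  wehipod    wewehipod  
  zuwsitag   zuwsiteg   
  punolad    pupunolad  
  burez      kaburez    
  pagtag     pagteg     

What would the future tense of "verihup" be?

kaverihup

punolad and pagtag both have last vowel 'a' yet inflect differently (pupunolad, pagteg), so the last vowel is not what conditions the rule; the final letter is.
"verihup" ends in -p. The one such stem in the data (wokep → kawokep) adds the prefix ka-, so the same rule applies.
The other patterns: stems ending in -d repeat the first consonant+vowel as a prefix; stems ending in -g change the last vowel to 'e'; stems ending in -a or -l add -ori.
So verihup → kaverihup.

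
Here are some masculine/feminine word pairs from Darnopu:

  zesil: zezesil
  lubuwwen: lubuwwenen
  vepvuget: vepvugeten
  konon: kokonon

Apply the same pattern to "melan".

"melan" has 2 vowels. The stems with 2 vowels (konon → kokonon, zesil → zezesil) repeat the first consonant+vowel as a prefix.
The other pattern: stems with 3 vowels add -en.
So melan → memelan.

memelan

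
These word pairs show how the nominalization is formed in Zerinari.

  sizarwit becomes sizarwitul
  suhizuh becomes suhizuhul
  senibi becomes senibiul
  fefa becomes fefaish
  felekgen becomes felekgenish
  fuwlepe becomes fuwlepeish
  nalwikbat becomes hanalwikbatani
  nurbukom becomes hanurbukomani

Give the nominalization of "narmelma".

sizarwit and nalwikbat both end in -t yet inflect differently (sizarwitul, hanalwikbatani), so the final letter is not what conditions the rule; the first letter is.
"narmelma" begins with n-. The stems beginning with n- (nalwikbat → hanalwikbatani, nurbukom → hanurbukomani) add ha- … -ani around the stem.
The other patterns: stems beginning with s- add -ul; stems beginning with f- add -ish.
So narmelma → hanarmelmaani.

hanarmelmaani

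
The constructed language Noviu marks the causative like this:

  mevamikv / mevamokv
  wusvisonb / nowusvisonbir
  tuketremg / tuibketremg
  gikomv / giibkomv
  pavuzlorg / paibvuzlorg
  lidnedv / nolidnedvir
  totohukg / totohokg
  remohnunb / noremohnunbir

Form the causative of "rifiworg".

riibfiworg

mevamikv and gikomv both end in -v yet inflect differently (mevamokv, giibkomv), so the final letter is not what conditions the rule; the second-to-last letter is.
"rifiworg" has second-to-last letter 'r'. The one such stem in the data (pavuzlorg → paibvuzlorg) inserts -ib- after the first vowel (as do gikomv, tuketremg), so the same rule applies.
So rifiworg → riibfiworg.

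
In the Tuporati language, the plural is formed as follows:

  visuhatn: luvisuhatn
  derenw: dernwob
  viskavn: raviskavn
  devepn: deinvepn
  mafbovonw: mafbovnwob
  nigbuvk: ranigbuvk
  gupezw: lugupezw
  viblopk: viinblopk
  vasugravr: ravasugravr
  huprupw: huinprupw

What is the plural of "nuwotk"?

lunuwotk

"nuwotk" has second-to-last letter 't'. The one such stem in the data (visuhatn → luvisuhatn) adds the prefix lu-, so the same rule applies.
So nuwotk → lunuwotk.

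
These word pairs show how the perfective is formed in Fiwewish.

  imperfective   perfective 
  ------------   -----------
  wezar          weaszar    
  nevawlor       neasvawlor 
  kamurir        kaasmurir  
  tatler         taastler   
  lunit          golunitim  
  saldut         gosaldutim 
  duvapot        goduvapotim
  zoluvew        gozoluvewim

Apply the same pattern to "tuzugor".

kamurir and lunit both have last vowel 'i' yet inflect differently (kaasmurir, golunitim), so the last vowel is not what conditions the rule; the final letter is.
"tuzugor" ends in -r. The stems ending in -r (wezar → weaszar, nevawlor → neasvawlor, kamurir → kaasmurir) insert -as- after the first vowel.
So tuzugor → tuaszugor.

tuaszugor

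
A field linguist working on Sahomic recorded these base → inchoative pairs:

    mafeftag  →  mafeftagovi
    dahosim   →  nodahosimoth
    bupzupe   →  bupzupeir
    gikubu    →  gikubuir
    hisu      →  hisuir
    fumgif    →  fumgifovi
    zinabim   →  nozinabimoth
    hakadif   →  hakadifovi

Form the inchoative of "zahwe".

zahweir

dahosim and hakadif both have last vowel 'i' yet inflect differently (nodahosimoth, hakadifovi), so the last vowel is not what conditions the rule; the final letter is.
"zahwe" ends in -e. The one such stem in the data (bupzupe → bupzupeir) adds -ir, so the same rule applies.
So zahwe → zahweir.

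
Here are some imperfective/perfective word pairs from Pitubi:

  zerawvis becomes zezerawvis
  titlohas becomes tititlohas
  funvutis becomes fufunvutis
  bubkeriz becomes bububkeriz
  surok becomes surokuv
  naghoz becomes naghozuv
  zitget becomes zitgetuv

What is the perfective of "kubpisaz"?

bubkeriz and naghoz both end in -z yet inflect differently (bububkeriz, naghozuv), so the final letter is not what conditions the rule; the number of vowels is.
"kubpisaz" has 3 vowels. The stems with 3 vowels (zerawvis → zezerawvis, titlohas → tititlohas, funvutis → fufunvutis) repeat the first consonant+vowel as a prefix.
The other pattern: stems with 2 vowels add -uv.
So kubpisaz → kukubpisaz.

kukubpisaz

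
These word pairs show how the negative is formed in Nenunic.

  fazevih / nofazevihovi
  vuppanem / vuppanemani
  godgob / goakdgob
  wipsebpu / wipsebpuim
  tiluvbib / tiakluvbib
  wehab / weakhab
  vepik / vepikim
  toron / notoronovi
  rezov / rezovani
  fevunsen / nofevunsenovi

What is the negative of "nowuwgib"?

rezov and godgob both have last vowel 'o' yet inflect differently (rezovani, goakdgob), so the last vowel is not what conditions the rule; the final letter is.
"nowuwgib" ends in -b. The stems ending in -b (godgob → goakdgob, tiluvbib → tiakluvbib, wehab → weakhab) insert -ak- after the first vowel.
So nowuwgib → noakwuwgib.

noakwuwgib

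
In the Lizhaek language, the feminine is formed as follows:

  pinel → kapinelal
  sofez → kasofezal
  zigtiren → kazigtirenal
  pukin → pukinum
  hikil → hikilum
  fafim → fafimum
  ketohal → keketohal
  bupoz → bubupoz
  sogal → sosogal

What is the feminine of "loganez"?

zigtiren and pukin both end in -n yet inflect differently (kazigtirenal, pukinum), so the final letter is not what conditions the rule; the last vowel is.
"loganez" has last vowel 'e'. The stems whose last vowel is 'e' (pinel → kapinelal, sofez → kasofezal, zigtiren → kazigtirenal) add ka- … -al around the stem.
So loganez → kaloganezal.

kaloganezal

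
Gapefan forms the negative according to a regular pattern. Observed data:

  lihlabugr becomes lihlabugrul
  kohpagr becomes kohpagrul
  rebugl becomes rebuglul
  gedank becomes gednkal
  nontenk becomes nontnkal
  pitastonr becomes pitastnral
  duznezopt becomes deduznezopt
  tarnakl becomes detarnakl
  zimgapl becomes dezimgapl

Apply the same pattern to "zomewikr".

dezomewikr

lihlabugr and pitastonr both end in -r yet inflect differently (lihlabugrul, pitastnral), so the final letter is not what conditions the rule; the second-to-last letter is.
"zomewikr" has second-to-last letter 'k'. The one such stem in the data (tarnakl → detarnakl) adds the prefix de-, so the same rule applies.
So zomewikr → dezomewikr.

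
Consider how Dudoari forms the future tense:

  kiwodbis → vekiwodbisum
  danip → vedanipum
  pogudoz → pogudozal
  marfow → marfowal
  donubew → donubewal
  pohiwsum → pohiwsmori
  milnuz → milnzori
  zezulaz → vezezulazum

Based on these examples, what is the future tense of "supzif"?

"supzif" has last vowel 'i'. The stems whose last vowel is 'i' (kiwodbis → vekiwodbisum, danip → vedanipum) add ve- … -um around the stem.
The other patterns: stems whose last vowel is 'u' delete the last vowel and add -ori; stems whose last vowel is 'e' or 'o' add -al.
So supzif → vesupzifum.

vesupzifum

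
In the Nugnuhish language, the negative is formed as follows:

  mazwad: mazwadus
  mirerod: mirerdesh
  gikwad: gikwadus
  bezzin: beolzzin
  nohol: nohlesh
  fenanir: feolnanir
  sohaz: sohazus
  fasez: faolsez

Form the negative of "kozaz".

kozazus

"kozaz" has last vowel 'a'. The stems whose last vowel is 'a' (gikwad → gikwadus, sohaz → sohazus, mazwad → mazwadus) add -us.
So kozaz → kozazus.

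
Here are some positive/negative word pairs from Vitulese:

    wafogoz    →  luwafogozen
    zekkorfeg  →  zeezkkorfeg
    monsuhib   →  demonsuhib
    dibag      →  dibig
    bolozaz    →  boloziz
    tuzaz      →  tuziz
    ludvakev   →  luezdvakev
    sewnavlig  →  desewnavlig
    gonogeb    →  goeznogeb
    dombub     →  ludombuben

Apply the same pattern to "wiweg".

wiezweg

monsuhib and dombub both end in -b yet inflect differently (demonsuhib, ludombuben), so the final letter is not what conditions the rule; the last vowel is.
"wiweg" has last vowel 'e'. The stems whose last vowel is 'e' (zekkorfeg → zeezkkorfeg, gonogeb → goeznogeb, ludvakev → luezdvakev) insert -ez- after the first vowel.
The other patterns: stems whose last vowel is 'i' add the prefix de-; stems whose last vowel is 'o' or 'u' add lu- … -en around the stem; stems whose last vowel is 'a' change the last vowel to 'i'.
So wiweg → wiezweg.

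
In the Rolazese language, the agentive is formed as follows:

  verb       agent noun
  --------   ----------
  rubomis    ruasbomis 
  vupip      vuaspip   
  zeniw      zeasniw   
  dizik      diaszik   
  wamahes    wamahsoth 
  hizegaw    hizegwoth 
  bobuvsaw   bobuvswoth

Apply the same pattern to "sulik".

suaslik

rubomis and wamahes both end in -s yet inflect differently (ruasbomis, wamahsoth), so the final letter is not what conditions the rule; the last vowel is.
"sulik" has last vowel 'i'. The stems whose last vowel is 'i' (rubomis → ruasbomis, vupip → vuaspip, zeniw → zeasniw) insert -as- after the first vowel.
The other pattern: stems whose last vowel is 'a' or 'e' delete the last vowel and add -oth.
So sulik → suaslik.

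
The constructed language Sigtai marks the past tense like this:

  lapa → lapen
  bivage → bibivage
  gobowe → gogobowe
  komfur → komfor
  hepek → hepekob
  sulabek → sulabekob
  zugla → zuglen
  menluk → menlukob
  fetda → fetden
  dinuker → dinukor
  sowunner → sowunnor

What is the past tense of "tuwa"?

tuwen

sulabek and dinuker both have last vowel 'e' yet inflect differently (sulabekob, dinukor), so the last vowel is not what conditions the rule; the final letter is.
"tuwa" ends in -a. The stems ending in -a (zugla → zuglen, lapa → lapen, fetda → fetden) drop the final letter and add -en.
The other patterns: stems ending in -k add -ob; stems ending in -r change the last vowel to 'o'; stems ending in -e repeat the first consonant+vowel as a prefix.
So tuwa → tuwen.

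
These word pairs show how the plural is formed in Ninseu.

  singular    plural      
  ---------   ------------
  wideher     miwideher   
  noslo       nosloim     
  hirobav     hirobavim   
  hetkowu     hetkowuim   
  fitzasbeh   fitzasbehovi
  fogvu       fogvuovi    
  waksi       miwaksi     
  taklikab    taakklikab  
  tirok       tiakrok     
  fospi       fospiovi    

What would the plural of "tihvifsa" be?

tiakhvifsa

hetkowu and fogvu both end in -u yet inflect differently (hetkowuim, fogvuovi), so the final letter is not what conditions the rule; the first letter is.
"tihvifsa" begins with t-. The stems beginning with t- (taklikab → taakklikab, tirok → tiakrok) insert -ak- after the first vowel.
So tihvifsa → tiakhvifsa.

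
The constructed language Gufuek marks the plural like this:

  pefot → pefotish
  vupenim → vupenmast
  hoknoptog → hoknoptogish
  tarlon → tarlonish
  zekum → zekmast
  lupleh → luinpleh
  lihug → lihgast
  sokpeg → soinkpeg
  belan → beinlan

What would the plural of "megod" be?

lihug and hoknoptog both end in -g yet inflect differently (lihgast, hoknoptogish), so the final letter is not what conditions the rule; the last vowel is.
"megod" has last vowel 'o'. The stems whose last vowel is 'o' (tarlon → tarlonish, pefot → pefotish, hoknoptog → hoknoptogish) add -ish.
The other patterns: stems whose last vowel is 'i' or 'u' delete the last vowel and add -ast; stems whose last vowel is 'a' or 'e' insert -in- after the first vowel.
So megod → megodish.

megodish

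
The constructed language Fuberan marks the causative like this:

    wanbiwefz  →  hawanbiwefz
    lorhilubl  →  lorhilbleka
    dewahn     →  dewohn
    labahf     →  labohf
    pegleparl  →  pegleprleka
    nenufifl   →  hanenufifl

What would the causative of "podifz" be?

nenufifl and pegleparl both end in -l yet inflect differently (hanenufifl, pegleprleka), so the final letter is not what conditions the rule; the second-to-last letter is.
"podifz" has second-to-last letter 'f'. The stems whose second-to-last letter is 'f' (wanbiwefz → hawanbiwefz, nenufifl → hanenufifl) add the prefix ha-.
The other patterns: stems whose second-to-last letter is 'h' change the last vowel to 'o'; stems whose second-to-last letter is 'b' or 'r' delete the last vowel and add -eka.
So podifz → hapodifz.

hapodifz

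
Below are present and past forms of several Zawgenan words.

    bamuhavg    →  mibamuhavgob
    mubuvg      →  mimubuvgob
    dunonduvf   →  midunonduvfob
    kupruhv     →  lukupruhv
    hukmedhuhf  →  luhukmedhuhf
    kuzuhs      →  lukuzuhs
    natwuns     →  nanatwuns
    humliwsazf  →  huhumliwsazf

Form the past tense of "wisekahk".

"wisekahk" has second-to-last letter 'h'. The stems whose second-to-last letter is 'h' (kupruhv → lukupruhv, hukmedhuhf → luhukmedhuhf, kuzuhs → lukuzuhs) add the prefix lu-.
So wisekahk → luwisekahk.

luwisekahk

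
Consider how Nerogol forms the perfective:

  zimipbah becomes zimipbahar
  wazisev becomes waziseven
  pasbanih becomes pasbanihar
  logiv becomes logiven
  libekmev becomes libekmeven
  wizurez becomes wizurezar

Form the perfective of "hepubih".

hepubihar

logiv and pasbanih both have last vowel 'i' yet inflect differently (logiven, pasbanihar), so the last vowel is not what conditions the rule; the final letter is.
"hepubih" ends in -h. The stems ending in -h (pasbanih → pasbanihar, zimipbah → zimipbahar) add -ar.
The other pattern: stems ending in -v add -en.
So hepubih → hepubihar.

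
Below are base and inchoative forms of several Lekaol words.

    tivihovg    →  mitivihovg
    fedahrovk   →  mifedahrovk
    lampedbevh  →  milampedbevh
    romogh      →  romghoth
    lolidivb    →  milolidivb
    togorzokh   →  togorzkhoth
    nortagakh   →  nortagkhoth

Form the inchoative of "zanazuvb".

mizanazuvb

lampedbevh and romogh both end in -h yet inflect differently (milampedbevh, romghoth), so the final letter is not what conditions the rule; the second-to-last letter is.
"zanazuvb" has second-to-last letter 'v'. The stems whose second-to-last letter is 'v' (lampedbevh → milampedbevh, fedahrovk → mifedahrovk, tivihovg → mitivihovg) add the prefix mi-.
The other pattern: stems whose second-to-last letter is 'g' or 'k' delete the last vowel and add -oth.
So zanazuvb → mizanazuvb.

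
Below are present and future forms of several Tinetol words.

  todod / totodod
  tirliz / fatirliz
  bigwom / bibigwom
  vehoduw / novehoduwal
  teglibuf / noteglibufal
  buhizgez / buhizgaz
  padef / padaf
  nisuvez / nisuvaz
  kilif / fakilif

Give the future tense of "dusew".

dusaw

teglibuf and kilif both end in -f yet inflect differently (noteglibufal, fakilif), so the final letter is not what conditions the rule; the last vowel is.
"dusew" has last vowel 'e'. The stems whose last vowel is 'e' (padef → padaf, nisuvez → nisuvaz, buhizgez → buhizgaz) change the last vowel to 'a'.
So dusew → dusaw.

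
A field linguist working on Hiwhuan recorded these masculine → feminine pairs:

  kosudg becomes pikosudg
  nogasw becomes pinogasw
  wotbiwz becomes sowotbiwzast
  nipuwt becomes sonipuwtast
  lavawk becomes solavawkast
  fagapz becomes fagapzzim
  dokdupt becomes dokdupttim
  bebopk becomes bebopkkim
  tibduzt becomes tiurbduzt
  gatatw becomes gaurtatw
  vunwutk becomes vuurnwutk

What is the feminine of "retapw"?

wotbiwz and fagapz both end in -z yet inflect differently (sowotbiwzast, fagapzzim), so the final letter is not what conditions the rule; the second-to-last letter is.
"retapw" has second-to-last letter 'p'. The stems whose second-to-last letter is 'p' (fagapz → fagapzzim, dokdupt → dokdupttim, bebopk → bebopkkim) double the final consonant and add -im.
So retapw → retapwwim.

retapwwim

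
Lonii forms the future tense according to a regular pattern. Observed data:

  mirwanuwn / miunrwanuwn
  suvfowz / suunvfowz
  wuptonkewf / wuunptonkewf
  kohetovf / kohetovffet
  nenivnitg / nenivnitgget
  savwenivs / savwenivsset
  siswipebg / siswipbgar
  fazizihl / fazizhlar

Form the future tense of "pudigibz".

pudigbzar

wuptonkewf and kohetovf both end in -f yet inflect differently (wuunptonkewf, kohetovffet), so the final letter is not what conditions the rule; the second-to-last letter is.
"pudigibz" has second-to-last letter 'b'. The one such stem in the data (siswipebg → siswipbgar) deletes the last vowel and adds -ar (as does fazizihl), so the same rule applies.
The other patterns: stems whose second-to-last letter is 'w' insert -un- after the first vowel; stems whose second-to-last letter is 't' or 'v' double the final consonant and add -et.
So pudigibz → pudigbzar.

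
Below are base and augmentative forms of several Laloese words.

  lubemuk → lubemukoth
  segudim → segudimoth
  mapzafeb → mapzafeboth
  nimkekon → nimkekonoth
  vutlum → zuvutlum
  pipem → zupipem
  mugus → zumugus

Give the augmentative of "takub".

zutakub

"takub" has 2 vowels. The stems with 2 vowels (vutlum → zuvutlum, pipem → zupipem, mugus → zumugus) add the prefix zu-.
The other pattern: stems with 3 vowels add -oth.
So takub → zutakub.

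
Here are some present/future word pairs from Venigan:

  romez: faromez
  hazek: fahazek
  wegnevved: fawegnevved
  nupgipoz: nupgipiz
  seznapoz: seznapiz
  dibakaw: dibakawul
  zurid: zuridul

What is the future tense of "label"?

falabel

romez and nupgipoz both end in -z yet inflect differently (faromez, nupgipiz), so the final letter is not what conditions the rule; the last vowel is.
"label" has last vowel 'e'. The stems whose last vowel is 'e' (romez → faromez, hazek → fahazek, wegnevved → fawegnevved) add the prefix fa-.
So label → falabel.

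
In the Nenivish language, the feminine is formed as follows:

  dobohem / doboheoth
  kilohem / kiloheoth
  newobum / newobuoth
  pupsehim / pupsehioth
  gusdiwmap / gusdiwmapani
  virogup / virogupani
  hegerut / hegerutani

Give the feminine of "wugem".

wugeoth

newobum and virogup both have last vowel 'u' yet inflect differently (newobuoth, virogupani), so the last vowel is not what conditions the rule; the final letter is.
"wugem" ends in -m. The stems ending in -m (dobohem → doboheoth, kilohem → kiloheoth, newobum → newobuoth) drop the final letter and add -oth.
The other pattern: stems ending in -p or -t add -ani.
So wugem → wugeoth.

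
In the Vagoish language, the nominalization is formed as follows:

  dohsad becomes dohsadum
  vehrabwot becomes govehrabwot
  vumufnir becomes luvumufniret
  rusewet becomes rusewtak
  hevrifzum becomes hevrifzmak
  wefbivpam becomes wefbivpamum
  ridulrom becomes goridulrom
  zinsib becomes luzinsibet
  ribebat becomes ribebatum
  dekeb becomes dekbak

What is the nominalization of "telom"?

vehrabwot and ribebat both end in -t yet inflect differently (govehrabwot, ribebatum), so the final letter is not what conditions the rule; the last vowel is.
"telom" has last vowel 'o'. The stems whose last vowel is 'o' (ridulrom → goridulrom, vehrabwot → govehrabwot) add the prefix go-.
So telom → gotelom.

gotelom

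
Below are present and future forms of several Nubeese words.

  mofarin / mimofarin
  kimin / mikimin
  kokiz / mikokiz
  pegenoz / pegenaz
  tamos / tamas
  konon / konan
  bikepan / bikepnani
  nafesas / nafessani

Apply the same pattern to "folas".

kokiz and pegenoz both end in -z yet inflect differently (mikokiz, pegenaz), so the final letter is not what conditions the rule; the last vowel is.
"folas" has last vowel 'a'. The stems whose last vowel is 'a' (bikepan → bikepnani, nafesas → nafessani) delete the last vowel and add -ani.
So folas → folsani.

folsani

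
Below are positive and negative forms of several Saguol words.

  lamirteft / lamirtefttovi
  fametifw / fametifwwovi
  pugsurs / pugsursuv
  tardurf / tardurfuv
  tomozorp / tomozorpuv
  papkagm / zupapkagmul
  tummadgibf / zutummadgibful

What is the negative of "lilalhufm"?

tardurf and tummadgibf both end in -f yet inflect differently (tardurfuv, zutummadgibful), so the final letter is not what conditions the rule; the second-to-last letter is.
"lilalhufm" has second-to-last letter 'f'. The stems whose second-to-last letter is 'f' (lamirteft → lamirtefttovi, fametifw → fametifwwovi) double the final consonant and add -ovi.
So lilalhufm → lilalhufmmovi.

lilalhufmmovi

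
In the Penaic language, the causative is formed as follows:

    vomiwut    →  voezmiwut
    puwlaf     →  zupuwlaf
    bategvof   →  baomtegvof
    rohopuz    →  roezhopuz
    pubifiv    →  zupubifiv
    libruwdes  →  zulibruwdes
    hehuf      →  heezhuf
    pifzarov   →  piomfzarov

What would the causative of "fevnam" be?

hehuf and bategvof both end in -f yet inflect differently (heezhuf, baomtegvof), so the final letter is not what conditions the rule; the last vowel is.
"fevnam" has last vowel 'a'. The one such stem in the data (puwlaf → zupuwlaf) adds the prefix zu-, so the same rule applies.
The other patterns: stems whose last vowel is 'u' insert -ez- after the first vowel; stems whose last vowel is 'o' insert -om- after the first vowel.
So fevnam → zufevnam.

zufevnam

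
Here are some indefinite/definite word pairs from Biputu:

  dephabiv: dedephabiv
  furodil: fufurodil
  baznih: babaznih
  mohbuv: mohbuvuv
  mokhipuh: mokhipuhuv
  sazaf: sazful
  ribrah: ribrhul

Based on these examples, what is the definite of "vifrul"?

vifruluv

dephabiv and mohbuv both end in -v yet inflect differently (dedephabiv, mohbuvuv), so the final letter is not what conditions the rule; the last vowel is.
"vifrul" has last vowel 'u'. The stems whose last vowel is 'u' (mohbuv → mohbuvuv, mokhipuh → mokhipuhuv) add -uv.
The other patterns: stems whose last vowel is 'i' repeat the first consonant+vowel as a prefix; stems whose last vowel is 'a' delete the last vowel and add -ul.
So vifrul → vifruluv.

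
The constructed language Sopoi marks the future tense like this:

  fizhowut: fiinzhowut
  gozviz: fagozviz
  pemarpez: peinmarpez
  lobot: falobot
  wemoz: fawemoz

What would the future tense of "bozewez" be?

boinzewez

"bozewez" has 3 vowels. The stems with 3 vowels (fizhowut → fiinzhowut, pemarpez → peinmarpez) insert -in- after the first vowel.
The other pattern: stems with 2 vowels add the prefix fa-.
So bozewez → boinzewez.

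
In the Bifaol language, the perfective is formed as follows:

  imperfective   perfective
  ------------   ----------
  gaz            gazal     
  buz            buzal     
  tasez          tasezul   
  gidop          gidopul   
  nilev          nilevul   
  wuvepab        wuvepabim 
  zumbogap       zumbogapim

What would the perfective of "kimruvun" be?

gaz and tasez both end in -z yet inflect differently (gazal, tasezul), so the final letter is not what conditions the rule; the number of vowels is.
"kimruvun" has 3 vowels. The stems with 3 vowels (wuvepab → wuvepabim, zumbogap → zumbogapim) add -im.
The other patterns: stems with 1 vowel add -al; stems with 2 vowels add -ul.
So kimruvun → kimruvunim.

kimruvunim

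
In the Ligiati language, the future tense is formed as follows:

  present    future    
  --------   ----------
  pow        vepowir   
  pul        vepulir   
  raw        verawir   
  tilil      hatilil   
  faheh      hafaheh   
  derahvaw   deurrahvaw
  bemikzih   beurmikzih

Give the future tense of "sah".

vesahir

pul and tilil both end in -l yet inflect differently (vepulir, hatilil), so the final letter is not what conditions the rule; the number of vowels is.
"sah" has 1 vowel. The stems with 1 vowel (pow → vepowir, pul → vepulir, raw → verawir) add ve- … -ir around the stem.
The other patterns: stems with 2 vowels add the prefix ha-; stems with 3 vowels insert -ur- after the first vowel.
So sah → vesahir.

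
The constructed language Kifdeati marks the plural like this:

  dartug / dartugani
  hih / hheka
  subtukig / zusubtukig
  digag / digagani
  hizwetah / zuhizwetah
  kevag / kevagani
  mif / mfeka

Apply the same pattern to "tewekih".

zutewekih

hih and hizwetah both end in -h yet inflect differently (hheka, zuhizwetah), so the final letter is not what conditions the rule; the number of vowels is.
"tewekih" has 3 vowels. The stems with 3 vowels (hizwetah → zuhizwetah, subtukig → zusubtukig) add the prefix zu-.
So tewekih → zutewekih.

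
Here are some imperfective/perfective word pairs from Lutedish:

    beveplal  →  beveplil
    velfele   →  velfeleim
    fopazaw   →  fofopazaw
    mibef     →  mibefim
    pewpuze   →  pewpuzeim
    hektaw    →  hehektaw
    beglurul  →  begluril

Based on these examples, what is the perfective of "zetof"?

beveplal and hektaw both have last vowel 'a' yet inflect differently (beveplil, hehektaw), so the last vowel is not what conditions the rule; the final letter is.
"zetof" ends in -f. The one such stem in the data (mibef → mibefim) adds -im, so the same rule applies.
So zetof → zetofim.

zetofim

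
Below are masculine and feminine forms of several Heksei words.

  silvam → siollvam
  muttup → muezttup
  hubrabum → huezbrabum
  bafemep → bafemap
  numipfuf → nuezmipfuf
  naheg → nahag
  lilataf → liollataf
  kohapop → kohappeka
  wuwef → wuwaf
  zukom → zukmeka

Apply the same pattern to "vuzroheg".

"vuzroheg" has last vowel 'e'. The stems whose last vowel is 'e' (wuwef → wuwaf, naheg → nahag, bafemep → bafemap) change the last vowel to 'a'.
So vuzroheg → vuzrohag.

vuzrohag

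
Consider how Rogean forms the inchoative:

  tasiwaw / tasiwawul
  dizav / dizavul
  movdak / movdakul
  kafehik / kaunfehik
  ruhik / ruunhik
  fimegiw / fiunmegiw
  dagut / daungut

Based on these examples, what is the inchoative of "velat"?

movdak and kafehik both end in -k yet inflect differently (movdakul, kaunfehik), so the final letter is not what conditions the rule; the last vowel is.
"velat" has last vowel 'a'. The stems whose last vowel is 'a' (tasiwaw → tasiwawul, dizav → dizavul, movdak → movdakul) add -ul.
So velat → velatul.

velatul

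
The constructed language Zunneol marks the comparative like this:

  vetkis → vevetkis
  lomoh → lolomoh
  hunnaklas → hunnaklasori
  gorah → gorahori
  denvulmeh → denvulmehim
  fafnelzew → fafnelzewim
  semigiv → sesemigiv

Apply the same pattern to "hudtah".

hudtahori

"hudtah" has last vowel 'a'. The stems whose last vowel is 'a' (hunnaklas → hunnaklasori, gorah → gorahori) add -ori.
The other patterns: stems whose last vowel is 'e' add -im; stems whose last vowel is 'i' or 'o' repeat the first consonant+vowel as a prefix.
So hudtah → hudtahori.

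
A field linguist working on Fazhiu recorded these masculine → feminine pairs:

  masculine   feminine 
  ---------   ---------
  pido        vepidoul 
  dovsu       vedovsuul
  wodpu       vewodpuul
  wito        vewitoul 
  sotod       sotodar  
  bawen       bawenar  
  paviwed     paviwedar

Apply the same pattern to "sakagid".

pido and sotod both have last vowel 'o' yet inflect differently (vepidoul, sotodar), so the last vowel is not what conditions the rule; whether the stem ends in a vowel or a consonant is.
"sakagid" ends in a consonant. The stems ending in a consonant (sotod → sotodar, bawen → bawenar, paviwed → paviwedar) add -ar.
The other pattern: stems ending in a vowel add ve- … -ul around the stem.
So sakagid → sakagidar.

sakagidar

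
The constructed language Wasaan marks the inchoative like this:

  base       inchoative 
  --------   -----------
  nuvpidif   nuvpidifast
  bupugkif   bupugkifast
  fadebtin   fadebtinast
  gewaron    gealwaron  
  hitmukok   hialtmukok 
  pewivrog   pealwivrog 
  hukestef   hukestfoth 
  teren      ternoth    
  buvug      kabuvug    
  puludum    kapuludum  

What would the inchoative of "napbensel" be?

fadebtin and gewaron both end in -n yet inflect differently (fadebtinast, gealwaron), so the final letter is not what conditions the rule; the last vowel is.
"napbensel" has last vowel 'e'. The stems whose last vowel is 'e' (hukestef → hukestfoth, teren → ternoth) delete the last vowel and add -oth.
The other patterns: stems whose last vowel is 'i' add -ast; stems whose last vowel is 'o' insert -al- after the first vowel; stems whose last vowel is 'u' add the prefix ka-.
So napbensel → napbensloth.

napbensloth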